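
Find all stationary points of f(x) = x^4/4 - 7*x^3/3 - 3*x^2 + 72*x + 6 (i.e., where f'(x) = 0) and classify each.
f'(x) = x^3 - 7*x^2 - 6*x + 72

Solve f'(x) = 0:
  Factor: x^3 - 7*x^2 - 6*x + 72 = (x - 6)*(x - 4)*(x + 3) = 0.
  ⇒ x = -3, 4, 6

f''(x) = 3*x^2 - 14*x - 6
Second-derivative test at each critical point:
  f''(-3) = 63 > 0 → local minimum
  f''(4) = -14 < 0 → local maximum
  f''(6) = 18 > 0 → local minimum

Critical points: x = -3 (local minimum); x = 4 (local maximum); x = 6 (local minimum)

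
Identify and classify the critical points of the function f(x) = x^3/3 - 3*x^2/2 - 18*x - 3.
f'(x) = x^2 - 3*x - 18

Solve f'(x) = 0:
  Factor: x^2 - 3*x - 18 = (x - 6)*(x + 3) = 0.
  ⇒ x = -3, 6

f''(x) = 2*x - 3
Second-derivative test at each critical point:
  f''(-3) = -9 < 0 → local maximum
  f''(6) = 9 > 0 → local minimum

Critical points: x = -3 (local maximum); x = 6 (local minimum)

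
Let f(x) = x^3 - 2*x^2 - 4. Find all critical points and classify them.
f'(x) = x*(3*x - 4)

Solve f'(x) = 0:
  Factor: 3*x^2 - 4*x = x*(3*x - 4) = 0.
  ⇒ x = 0, 4/3

f''(x) = 6*x - 4
Second-derivative test at each critical point:
  f''(0) = -4 < 0 → local maximum
  f''(4/3) = 4 > 0 → local minimum

Critical points: x = 0 (local maximum); x = 4/3 (local minimum)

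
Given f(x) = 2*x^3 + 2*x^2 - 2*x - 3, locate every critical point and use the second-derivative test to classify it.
f'(x) = 6*x^2 + 4*x - 2

Solve f'(x) = 0:
  Factor: 6*x^2 + 4*x - 2 = 2*(x + 1)*(3*x - 1) = 0.
  ⇒ x = -1, 1/3

f''(x) = 12*x + 4
Second-derivative test at each critical point:
  f''(-1) = -8 < 0 → local maximum
  f''(1/3) = 8 > 0 → local minimum

Critical points: x = -1 (local maximum); x = 1/3 (local minimum)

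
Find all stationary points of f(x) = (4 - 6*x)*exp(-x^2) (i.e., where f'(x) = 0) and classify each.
f'(x) = 2*(2*x*(3*x - 2) - 3)*exp(-x^2)

Solve f'(x) = 0:
  f'(x) = (12*x^2 - 8*x - 6)·exp(-x^2) and exp(-x^2) > 0 for every x, so f'(x) = 0 ⇔ 12*x^2 - 8*x - 6 = 0.
  Factor: 12*x^2 - 8*x - 6 = 2*(6*x^2 - 4*x - 3); 6*x^2 - 4*x - 3 = 0 has no rational roots; quadratic formula: x = (4 ± √88)/12.
  ⇒ x = 1/3 - sqrt(22)/6 ≈ -0.4484, 1/3 + sqrt(22)/6 ≈ 1.1151

f''(x) = 4*(2*x^2*(2 - 3*x) + 9*x - 2)*exp(-x^2)
Second-derivative test at each critical point:
  f''(-0.4484) = -15.3444 < 0 → local maximum
  f''(1.1151) = 5.4110 > 0 → local minimum

Critical points: x = 1/3 - sqrt(22)/6 ≈ -0.4484 (local maximum); x = 1/3 + sqrt(22)/6 ≈ 1.1151 (local minimum)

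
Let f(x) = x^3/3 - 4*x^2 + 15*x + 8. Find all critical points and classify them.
f'(x) = x^2 - 8*x + 15

Solve f'(x) = 0:
  Factor: x^2 - 8*x + 15 = (x - 5)*(x - 3) = 0.
  ⇒ x = 3, 5

f''(x) = 2*x - 8
Second-derivative test at each critical point:
  f''(3) = -2 < 0 → local maximum
  f''(5) = 2 > 0 → local minimum

Critical points: x = 3 (local maximum); x = 5 (local minimum)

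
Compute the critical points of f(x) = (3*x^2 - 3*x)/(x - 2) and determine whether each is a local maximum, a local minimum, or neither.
f'(x) = 3*(x^2 - 4*x + 2)/(x^2 - 4*x + 4)

Solve f'(x) = 0:
  f'(x) = 3*(x^2 - 4*x + 2)/(x - 2)^2; the denominator is positive wherever f is defined, so f'(x) = 0 ⇔ 3*x^2 - 12*x + 6 = 0.
  Factor: 3*x^2 - 12*x + 6 = 3*(x^2 - 4*x + 2); x^2 - 4*x + 2 = 0 has no rational roots; quadratic formula: x = (4 ± √8)/2.
  ⇒ x = 2 - sqrt(2) ≈ 0.5858, sqrt(2) + 2 ≈ 3.4142

f''(x) = 12/(x^3 - 6*x^2 + 12*x - 8)
Second-derivative test at each critical point:
  f''(0.5858) = -4.2426 < 0 → local maximum
  f''(3.4142) = 4.2426 > 0 → local minimum

Critical points: x = 2 - sqrt(2) ≈ 0.5858 (local maximum); x = sqrt(2) + 2 ≈ 3.4142 (local minimum)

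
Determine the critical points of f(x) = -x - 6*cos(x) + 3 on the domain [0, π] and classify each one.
f'(x) = 6*sin(x) - 1

Solve f'(x) = 0 on [0, π]:
  f'(x) = 0 ⇔ sin(x) = 1/6, i.e. x = arcsin(1/6) + 2nπ or x = π − arcsin(1/6) + 2nπ; keep the solutions lying in [0, π].
  ⇒ x = asin(1/6) ≈ 0.1674, pi - asin(1/6) ≈ 2.9741

f''(x) = 6*cos(x)
Second-derivative test at each critical point:
  f''(0.1674) = 5.9161 > 0 → local minimum
  f''(2.9741) = -5.9161 < 0 → local maximum

Critical points: x = asin(1/6) ≈ 0.1674 (local minimum); x = pi - asin(1/6) ≈ 2.9741 (local maximum)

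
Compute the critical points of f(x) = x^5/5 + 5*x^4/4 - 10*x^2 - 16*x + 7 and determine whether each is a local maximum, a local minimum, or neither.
f'(x) = x^4 + 5*x^3 - 20*x - 16

Solve f'(x) = 0:
  Factor: x^4 + 5*x^3 - 20*x - 16 = (x - 2)*(x + 1)*(x + 2)*(x + 4) = 0.
  ⇒ x = -4, -2, -1, 2

f''(x) = 4*x^3 + 15*x^2 - 20
Second-derivative test at each critical point:
  f''(-4) = -36 < 0 → local maximum
  f''(-2) = 8 > 0 → local minimum
  f''(-1) = -9 < 0 → local maximum
  f''(2) = 72 > 0 → local minimum

Critical points: x = -4 (local maximum); x = -2 (local minimum); x = -1 (local maximum); x = 2 (local minimum)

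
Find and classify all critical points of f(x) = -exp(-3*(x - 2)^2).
f'(x) = 6*(x - 2)*exp(-3*(x - 2)^2)

Solve f'(x) = 0:
  f'(x) = (6*x - 12)·exp(-3*(x - 2)^2) and exp(-3*(x - 2)^2) > 0 for every x, so f'(x) = 0 ⇔ 6*x - 12 = 0.
  Factor: 6*x - 12 = 6*(x - 2) = 0.
  ⇒ x = 2

f''(x) = 6*(1 - 6*(x - 2)^2)*exp(-3*(x - 2)^2)
Second-derivative test at each critical point:
  f''(2) = 6 > 0 → local minimum

Critical points: x = 2 (local minimum)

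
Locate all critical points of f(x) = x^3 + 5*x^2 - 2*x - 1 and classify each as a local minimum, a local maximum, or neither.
f'(x) = 3*x^2 + 10*x - 2

Solve f'(x) = 0:
  3*x^2 + 10*x - 2 = 0 has no rational roots; quadratic formula: x = (-10 ± √124)/6.
  ⇒ x = -sqrt(31)/3 - 5/3 ≈ -3.5226, -5/3 + sqrt(31)/3 ≈ 0.1893

f''(x) = 6*x + 10
Second-derivative test at each critical point:
  f''(-3.5226) = -11.1355 < 0 → local maximum
  f''(0.1893) = 11.1355 > 0 → local minimum

Critical points: x = -sqrt(31)/3 - 5/3 ≈ -3.5226 (local maximum); x = -5/3 + sqrt(31)/3 ≈ 0.1893 (local minimum)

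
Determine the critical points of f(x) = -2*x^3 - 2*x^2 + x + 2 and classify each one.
f'(x) = -6*x^2 - 4*x + 1

Solve f'(x) = 0:
  6*x^2 + 4*x - 1 = 0 has no rational roots; quadratic formula: x = (-4 ± √40)/12.
  ⇒ x = -sqrt(10)/6 - 1/3 ≈ -0.8604, -1/3 + sqrt(10)/6 ≈ 0.1937

f''(x) = -12*x - 4
Second-derivative test at each critical point:
  f''(-0.8604) = 6.3246 > 0 → local minimum
  f''(0.1937) = -6.3246 < 0 → local maximum

Critical points: x = -sqrt(10)/6 - 1/3 ≈ -0.8604 (local minimum); x = -1/3 + sqrt(10)/6 ≈ 0.1937 (local maximum)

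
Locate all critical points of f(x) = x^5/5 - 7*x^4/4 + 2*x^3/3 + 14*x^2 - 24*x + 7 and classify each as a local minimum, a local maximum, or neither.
f'(x) = x^4 - 7*x^3 + 2*x^2 + 28*x - 24

Solve f'(x) = 0:
  Factor: x^4 - 7*x^3 + 2*x^2 + 28*x - 24 = (x - 6)*(x - 2)*(x - 1)*(x + 2) = 0.
  ⇒ x = -2, 1, 2, 6

f''(x) = 4*x^3 - 21*x^2 + 4*x + 28
Second-derivative test at each critical point:
  f''(-2) = -96 < 0 → local maximum
  f''(1) = 15 > 0 → local minimum
  f''(2) = -16 < 0 → local maximum
  f''(6) = 160 > 0 → local minimum

Critical points: x = -2 (local maximum); x = 1 (local minimum); x = 2 (local maximum); x = 6 (local minimum)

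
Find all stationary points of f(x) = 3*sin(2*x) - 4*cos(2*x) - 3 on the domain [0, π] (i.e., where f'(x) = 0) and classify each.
f'(x) = 8*sin(2*x) + 6*cos(2*x)

Solve f'(x) = 0 on [0, π]:
  f'(x) = 0 ⇔ 3*cos(2*x) = -4*sin(2*x) ⇔ tan(2*x) = -3/4, i.e. 2*x = arctan(-3/4) + nπ; keep the solutions lying in [0, π].
  ⇒ x = -atan(3/4)/2 + pi/2 ≈ 1.2490, pi - atan(3/4)/2 ≈ 2.8198

f''(x) = -12*sin(2*x) + 16*cos(2*x)
Second-derivative test at each critical point:
  f''(1.2490) = -20 < 0 → local maximum
  f''(2.8198) = 20 > 0 → local minimum

Critical points: x = -atan(3/4)/2 + pi/2 ≈ 1.2490 (local maximum); x = pi - atan(3/4)/2 ≈ 2.8198 (local minimum)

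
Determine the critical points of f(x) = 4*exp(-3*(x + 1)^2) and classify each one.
f'(x) = 24*(-x - 1)*exp(-3*(x + 1)^2)

Solve f'(x) = 0:
  f'(x) = (-24*x - 24)·exp(-3*(x + 1)^2) and exp(-3*(x + 1)^2) > 0 for every x, so f'(x) = 0 ⇔ -24*x - 24 = 0.
  Factor: -24*x - 24 = -24*(x + 1) = 0.
  ⇒ x = -1

f''(x) = 24*(6*(x + 1)^2 - 1)*exp(-3*(x + 1)^2)
Second-derivative test at each critical point:
  f''(-1) = -24 < 0 → local maximum

Critical points: x = -1 (local maximum)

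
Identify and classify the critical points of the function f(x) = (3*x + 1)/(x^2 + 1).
f'(x) = (-3*x^2 - 2*x + 3)/(x^4 + 2*x^2 + 1)

Solve f'(x) = 0:
  f'(x) = -(3*x^2 + 2*x - 3)/(x^2 + 1)^2; the denominator is positive wherever f is defined, so f'(x) = 0 ⇔ -3*x^2 - 2*x + 3 = 0.
  3*x^2 + 2*x - 3 = 0 has no rational roots; quadratic formula: x = (-2 ± √40)/6.
  ⇒ x = -sqrt(10)/3 - 1/3 ≈ -1.3874, -1/3 + sqrt(10)/3 ≈ 0.7208

f''(x) = 2*(4*x^2*(3*x + 1) - (9*x + 1)*(x^2 + 1))/(x^2 + 1)^3
Second-derivative test at each critical point:
  f''(-1.3874) = 0.7393 > 0 → local minimum
  f''(0.7208) = -2.7393 < 0 → local maximum

Critical points: x = -sqrt(10)/3 - 1/3 ≈ -1.3874 (local minimum); x = -1/3 + sqrt(10)/3 ≈ 0.7208 (local maximum)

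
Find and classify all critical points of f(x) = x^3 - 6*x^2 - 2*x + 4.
f'(x) = 3*x^2 - 12*x - 2

Solve f'(x) = 0:
  3*x^2 - 12*x - 2 = 0 has no rational roots; quadratic formula: x = (12 ± √168)/6.
  ⇒ x = 2 - sqrt(42)/3 ≈ -0.1602, 2 + sqrt(42)/3 ≈ 4.1602

f''(x) = 6*x - 12
Second-derivative test at each critical point:
  f''(-0.1602) = -12.9615 < 0 → local maximum
  f''(4.1602) = 12.9615 > 0 → local minimum

Critical points: x = 2 - sqrt(42)/3 ≈ -0.1602 (local maximum); x = 2 + sqrt(42)/3 ≈ 4.1602 (local minimum)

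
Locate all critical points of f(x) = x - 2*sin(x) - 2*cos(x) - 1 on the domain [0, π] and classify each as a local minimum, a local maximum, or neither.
f'(x) = -2*sqrt(2)*cos(x + pi/4) + 1

Solve f'(x) = 0 on [0, π]:
  f'(x) = 0 ⇔ 2*sin(x) - 2*cos(x) = -1. Write the left side as R·cos(x + φ) with R = √((-2)² + (-2)²) = 2*sqrt(2), cos φ = -sqrt(2)/2, sin φ = -sqrt(2)/2; then cos(x + φ) = -sqrt(2)/4. Solve for x and keep the solutions lying in [0, π].
  ⇒ x = atan((-1 + sqrt(7))/(1 + sqrt(7))) ≈ 0.4240

f''(x) = 2*sqrt(2)*sin(x + pi/4)
Second-derivative test at each critical point:
  f''(0.4240) = 2.6458 > 0 → local minimum

Critical points: x = atan((-1 + sqrt(7))/(1 + sqrt(7))) ≈ 0.4240 (local minimum)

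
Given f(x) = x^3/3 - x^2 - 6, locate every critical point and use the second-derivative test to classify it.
f'(x) = x*(x - 2)

Solve f'(x) = 0:
  Factor: x^2 - 2*x = x*(x - 2) = 0.
  ⇒ x = 0, 2

f''(x) = 2*x - 2
Second-derivative test at each critical point:
  f''(0) = -2 < 0 → local maximum
  f''(2) = 2 > 0 → local minimum

Critical points: x = 0 (local maximum); x = 2 (local minimum)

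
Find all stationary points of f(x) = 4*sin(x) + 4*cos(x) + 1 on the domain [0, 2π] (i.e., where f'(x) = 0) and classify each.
f'(x) = 4*sqrt(2)*cos(x + pi/4)

Solve f'(x) = 0 on [0, 2π]:
  f'(x) = 0 ⇔ 4*cos(x) = 4*sin(x) ⇔ tan(x) = 1, i.e. x = arctan(1) + nπ; keep the solutions lying in [0, 2π].
  ⇒ x = pi/4 ≈ 0.7854, 5*pi/4 ≈ 3.9270

f''(x) = -4*sqrt(2)*sin(x + pi/4)
Second-derivative test at each critical point:
  f''(0.7854) = -5.6569 < 0 → local maximum
  f''(3.9270) = 5.6569 > 0 → local minimum

Critical points: x = pi/4 ≈ 0.7854 (local maximum); x = 5*pi/4 ≈ 3.9270 (local minimum)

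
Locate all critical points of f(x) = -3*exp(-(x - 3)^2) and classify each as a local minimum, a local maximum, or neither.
f'(x) = 6*(x - 3)*exp(-(x - 3)^2)

Solve f'(x) = 0:
  f'(x) = (6*x - 18)·exp(-(x - 3)^2) and exp(-(x - 3)^2) > 0 for every x, so f'(x) = 0 ⇔ 6*x - 18 = 0.
  Factor: 6*x - 18 = 6*(x - 3) = 0.
  ⇒ x = 3

f''(x) = 6*(1 - 2*(x - 3)^2)*exp(-(x - 3)^2)
Second-derivative test at each critical point:
  f''(3) = 6 > 0 → local minimum

Critical points: x = 3 (local minimum)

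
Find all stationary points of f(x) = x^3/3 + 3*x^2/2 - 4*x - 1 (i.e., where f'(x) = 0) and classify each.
f'(x) = x^2 + 3*x - 4

Solve f'(x) = 0:
  Factor: x^2 + 3*x - 4 = (x - 1)*(x + 4) = 0.
  ⇒ x = -4, 1

f''(x) = 2*x + 3
Second-derivative test at each critical point:
  f''(-4) = -5 < 0 → local maximum
  f''(1) = 5 > 0 → local minimum

Critical points: x = -4 (local maximum); x = 1 (local minimum)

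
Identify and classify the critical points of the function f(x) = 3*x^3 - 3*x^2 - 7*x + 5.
f'(x) = 9*x^2 - 6*x - 7

Solve f'(x) = 0:
  9*x^2 - 6*x - 7 = 0 has no rational roots; quadratic formula: x = (6 ± √288)/18.
  ⇒ x = 1/3 - 2*sqrt(2)/3 ≈ -0.6095, 1/3 + 2*sqrt(2)/3 ≈ 1.2761

f''(x) = 18*x - 6
Second-derivative test at each critical point:
  f''(-0.6095) = -16.9706 < 0 → local maximum
  f''(1.2761) = 16.9706 > 0 → local minimum

Critical points: x = 1/3 - 2*sqrt(2)/3 ≈ -0.6095 (local maximum); x = 1/3 + 2*sqrt(2)/3 ≈ 1.2761 (local minimum)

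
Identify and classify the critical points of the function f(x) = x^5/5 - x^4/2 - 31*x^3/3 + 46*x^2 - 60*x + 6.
f'(x) = x^4 - 2*x^3 - 31*x^2 + 92*x - 60

Solve f'(x) = 0:
  Factor: x^4 - 2*x^3 - 31*x^2 + 92*x - 60 = (x - 5)*(x - 2)*(x - 1)*(x + 6) = 0.
  ⇒ x = -6, 1, 2, 5

f''(x) = 4*x^3 - 6*x^2 - 62*x + 92
Second-derivative test at each critical point:
  f''(-6) = -616 < 0 → local maximum
  f''(1) = 28 > 0 → local minimum
  f''(2) = -24 < 0 → local maximum
  f''(5) = 132 > 0 → local minimum

Critical points: x = -6 (local maximum); x = 1 (local minimum); x = 2 (local maximum); x = 5 (local minimum)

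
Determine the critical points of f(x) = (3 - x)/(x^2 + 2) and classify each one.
f'(x) = (-x^2 + 2*x*(x - 3) - 2)/(x^2 + 2)^2

Solve f'(x) = 0:
  f'(x) = (x^2 - 6*x - 2)/(x^2 + 2)^2; the denominator is positive wherever f is defined, so f'(x) = 0 ⇔ x^2 - 6*x - 2 = 0.
  x^2 - 6*x - 2 = 0 has no rational roots; quadratic formula: x = (6 ± √44)/2.
  ⇒ x = 3 - sqrt(11) ≈ -0.3166, 3 + sqrt(11) ≈ 6.3166

f''(x) = 2*(4*x^2*(3 - x) + 3*(x - 1)*(x^2 + 2))/(x^2 + 2)^3
Second-derivative test at each critical point:
  f''(-0.3166) = -1.5038 < 0 → local maximum
  f''(6.3166) = 0.0038 > 0 → local minimum

Critical points: x = 3 - sqrt(11) ≈ -0.3166 (local maximum); x = 3 + sqrt(11) ≈ 6.3166 (local minimum)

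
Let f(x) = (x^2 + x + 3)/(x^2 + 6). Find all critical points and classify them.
f'(x) = (-x^2 + 6*x + 6)/(x^4 + 12*x^2 + 36)

Solve f'(x) = 0:
  f'(x) = -(x^2 - 6*x - 6)/(x^2 + 6)^2; the denominator is positive wherever f is defined, so f'(x) = 0 ⇔ -x^2 + 6*x + 6 = 0.
  x^2 - 6*x - 6 = 0 has no rational roots; quadratic formula: x = (6 ± √60)/2.
  ⇒ x = 3 - sqrt(15) ≈ -0.8730, 3 + sqrt(15) ≈ 6.8730

f''(x) = 2*(x^3 - 9*x^2 - 18*x + 18)/(x^6 + 18*x^4 + 108*x^2 + 216)
Second-derivative test at each critical point:
  f''(-0.8730) = 0.1694 > 0 → local minimum
  f''(6.8730) = -0.0027 < 0 → local maximum

Critical points: x = 3 - sqrt(15) ≈ -0.8730 (local minimum); x = 3 + sqrt(15) ≈ 6.8730 (local maximum)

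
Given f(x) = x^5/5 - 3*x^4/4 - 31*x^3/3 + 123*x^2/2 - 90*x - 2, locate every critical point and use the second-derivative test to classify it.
f'(x) = x^4 - 3*x^3 - 31*x^2 + 123*x - 90

Solve f'(x) = 0:
  Factor: x^4 - 3*x^3 - 31*x^2 + 123*x - 90 = (x - 5)*(x - 3)*(x - 1)*(x + 6) = 0.
  ⇒ x = -6, 1, 3, 5

f''(x) = 4*x^3 - 9*x^2 - 62*x + 123
Second-derivative test at each critical point:
  f''(-6) = -693 < 0 → local maximum
  f''(1) = 56 > 0 → local minimum
  f''(3) = -36 < 0 → local maximum
  f''(5) = 88 > 0 → local minimum

Critical points: x = -6 (local maximum); x = 1 (local minimum); x = 3 (local maximum); x = 5 (local minimum)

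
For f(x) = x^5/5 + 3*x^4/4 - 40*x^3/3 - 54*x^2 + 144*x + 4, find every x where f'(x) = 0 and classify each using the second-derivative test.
f'(x) = x^4 + 3*x^3 - 40*x^2 - 108*x + 144

Solve f'(x) = 0:
  Factor: x^4 + 3*x^3 - 40*x^2 - 108*x + 144 = (x - 6)*(x - 1)*(x + 4)*(x + 6) = 0.
  ⇒ x = -6, -4, 1, 6

f''(x) = 4*x^3 + 9*x^2 - 80*x - 108
Second-derivative test at each critical point:
  f''(-6) = -168 < 0 → local maximum
  f''(-4) = 100 > 0 → local minimum
  f''(1) = -175 < 0 → local maximum
  f''(6) = 600 > 0 → local minimum

Critical points: x = -6 (local maximum); x = -4 (local minimum); x = 1 (local maximum); x = 6 (local minimum)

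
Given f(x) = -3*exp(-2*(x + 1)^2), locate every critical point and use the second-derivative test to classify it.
f'(x) = 12*(x + 1)*exp(-2*(x + 1)^2)

Solve f'(x) = 0:
  f'(x) = (12*x + 12)·exp(-2*(x + 1)^2) and exp(-2*(x + 1)^2) > 0 for every x, so f'(x) = 0 ⇔ 12*x + 12 = 0.
  Factor: 12*x + 12 = 12*(x + 1) = 0.
  ⇒ x = -1

f''(x) = 12*(1 - 4*(x + 1)^2)*exp(-2*(x + 1)^2)
Second-derivative test at each critical point:
  f''(-1) = 12 > 0 → local minimum

Critical points: x = -1 (local minimum)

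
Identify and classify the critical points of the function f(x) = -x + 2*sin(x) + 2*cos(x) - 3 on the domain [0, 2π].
f'(x) = 2*sqrt(2)*cos(x + pi/4) - 1

Solve f'(x) = 0 on [0, 2π]:
  f'(x) = 0 ⇔ -2*sin(x) + 2*cos(x) = 1. Write the left side as R·cos(x + φ) with R = √(2² + 2²) = 2*sqrt(2), cos φ = sqrt(2)/2, sin φ = sqrt(2)/2; then cos(x + φ) = sqrt(2)/4. Solve for x and keep the solutions lying in [0, 2π].
  ⇒ x = atan((-1 + sqrt(7))/(1 + sqrt(7))) ≈ 0.4240, atan((-sqrt(7) - 1)/(1 - sqrt(7))) + pi ≈ 4.2884

f''(x) = -2*sqrt(2)*sin(x + pi/4)
Second-derivative test at each critical point:
  f''(0.4240) = -2.6458 < 0 → local maximum
  f''(4.2884) = 2.6458 > 0 → local minimum

Critical points: x = atan((-1 + sqrt(7))/(1 + sqrt(7))) ≈ 0.4240 (local maximum); x = atan((-sqrt(7) - 1)/(1 - sqrt(7))) + pi ≈ 4.2884 (local minimum)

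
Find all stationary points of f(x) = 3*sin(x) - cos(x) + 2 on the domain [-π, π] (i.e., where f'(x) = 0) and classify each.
f'(x) = sin(x) + 3*cos(x)

Solve f'(x) = 0 on [-π, π]:
  f'(x) = 0 ⇔ 3*cos(x) = -sin(x) ⇔ tan(x) = -3, i.e. x = arctan(-3) + nπ; keep the solutions lying in [-π, π].
  ⇒ x = -atan(3) ≈ -1.2490, pi - atan(3) ≈ 1.8925

f''(x) = -3*sin(x) + cos(x)
Second-derivative test at each critical point:
  f''(-1.2490) = 3.1623 > 0 → local minimum
  f''(1.8925) = -3.1623 < 0 → local maximum

Critical points: x = -atan(3) ≈ -1.2490 (local minimum); x = pi - atan(3) ≈ 1.8925 (local maximum)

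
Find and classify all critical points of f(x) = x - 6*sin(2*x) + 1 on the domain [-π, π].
f'(x) = 1 - 12*cos(2*x)

Solve f'(x) = 0 on [-π, π]:
  f'(x) = 0 ⇔ cos(2*x) = 1/12, i.e. 2*x = ±arccos(1/12) + 2nπ; keep the solutions lying in [-π, π].
  ⇒ x = -pi + acos(1/12)/2 ≈ -2.3979, -acos(1/12)/2 ≈ -0.7437, acos(1/12)/2 ≈ 0.7437, pi - acos(1/12)/2 ≈ 2.3979

f''(x) = 24*sin(2*x)
Second-derivative test at each critical point:
  f''(-2.3979) = 23.9165 > 0 → local minimum
  f''(-0.7437) = -23.9165 < 0 → local maximum
  f''(0.7437) = 23.9165 > 0 → local minimum
  f''(2.3979) = -23.9165 < 0 → local maximum

Critical points: x = -pi + acos(1/12)/2 ≈ -2.3979 (local minimum); x = -acos(1/12)/2 ≈ -0.7437 (local maximum); x = acos(1/12)/2 ≈ 0.7437 (local minimum); x = pi - acos(1/12)/2 ≈ 2.3979 (local maximum)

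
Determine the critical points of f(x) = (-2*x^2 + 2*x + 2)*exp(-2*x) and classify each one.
f'(x) = 2*(2*x^2 - 4*x - 1)*exp(-2*x)

Solve f'(x) = 0:
  f'(x) = (4*x^2 - 8*x - 2)·exp(-2*x) and exp(-2*x) > 0 for every x, so f'(x) = 0 ⇔ 4*x^2 - 8*x - 2 = 0.
  Factor: 4*x^2 - 8*x - 2 = 2*(2*x^2 - 4*x - 1); 2*x^2 - 4*x - 1 = 0 has no rational roots; quadratic formula: x = (4 ± √24)/4.
  ⇒ x = 1 - sqrt(6)/2 ≈ -0.2247, 1 + sqrt(6)/2 ≈ 2.2247

f''(x) = 4*(-2*x^2 + 6*x - 1)*exp(-2*x)
Second-derivative test at each critical point:
  f''(-0.2247) = -15.3584 < 0 → local maximum
  f''(2.2247) = 0.1145 > 0 → local minimum

Critical points: x = 1 - sqrt(6)/2 ≈ -0.2247 (local maximum); x = 1 + sqrt(6)/2 ≈ 2.2247 (local minimum)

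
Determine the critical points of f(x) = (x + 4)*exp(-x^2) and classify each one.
f'(x) = (-2*x*(x + 4) + 1)*exp(-x^2)

Solve f'(x) = 0:
  f'(x) = (-2*x^2 - 8*x + 1)·exp(-x^2) and exp(-x^2) > 0 for every x, so f'(x) = 0 ⇔ -2*x^2 - 8*x + 1 = 0.
  2*x^2 + 8*x - 1 = 0 has no rational roots; quadratic formula: x = (-8 ± √72)/4.
  ⇒ x = -3*sqrt(2)/2 - 2 ≈ -4.1213, -2 + 3*sqrt(2)/2 ≈ 0.1213

f''(x) = 2*(2*x^2*(x + 4) - 3*x - 4)*exp(-x^2)
Second-derivative test at each critical point:
  f''(-4.1213) = 3.565e-07 > 0 → local minimum
  f''(0.1213) = -8.3613 < 0 → local maximum

Critical points: x = -3*sqrt(2)/2 - 2 ≈ -4.1213 (local minimum); x = -2 + 3*sqrt(2)/2 ≈ 0.1213 (local maximum)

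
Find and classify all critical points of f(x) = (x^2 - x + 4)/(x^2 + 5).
f'(x) = (x^2 + 2*x - 5)/(x^4 + 10*x^2 + 25)

Solve f'(x) = 0:
  f'(x) = (x^2 + 2*x - 5)/(x^2 + 5)^2; the denominator is positive wherever f is defined, so f'(x) = 0 ⇔ x^2 + 2*x - 5 = 0.
  x^2 + 2*x - 5 = 0 has no rational roots; quadratic formula: x = (-2 ± √24)/2.
  ⇒ x = -sqrt(6) - 1 ≈ -3.4495, -1 + sqrt(6) ≈ 1.4495

f''(x) = 2*(-x^3 - 3*x^2 + 15*x + 5)/(x^6 + 15*x^4 + 75*x^2 + 125)
Second-derivative test at each critical point:
  f''(-3.4495) = -0.0172 < 0 → local maximum
  f''(1.4495) = 0.0972 > 0 → local minimum

Critical points: x = -sqrt(6) - 1 ≈ -3.4495 (local maximum); x = -1 + sqrt(6) ≈ 1.4495 (local minimum)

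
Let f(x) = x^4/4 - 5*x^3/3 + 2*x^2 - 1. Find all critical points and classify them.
f'(x) = x*(x^2 - 5*x + 4)

Solve f'(x) = 0:
  Factor: x^3 - 5*x^2 + 4*x = x*(x - 4)*(x - 1) = 0.
  ⇒ x = 0, 1, 4

f''(x) = 3*x^2 - 10*x + 4
Second-derivative test at each critical point:
  f''(0) = 4 > 0 → local minimum
  f''(1) = -3 < 0 → local maximum
  f''(4) = 12 > 0 → local minimum

Critical points: x = 0 (local minimum); x = 1 (local maximum); x = 4 (local minimum)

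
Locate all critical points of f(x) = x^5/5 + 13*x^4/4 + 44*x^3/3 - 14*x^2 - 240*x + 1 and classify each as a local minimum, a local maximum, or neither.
f'(x) = x^4 + 13*x^3 + 44*x^2 - 28*x - 240

Solve f'(x) = 0:
  Factor: x^4 + 13*x^3 + 44*x^2 - 28*x - 240 = (x - 2)*(x + 4)*(x + 5)*(x + 6) = 0.
  ⇒ x = -6, -5, -4, 2

f''(x) = 4*x^3 + 39*x^2 + 88*x - 28
Second-derivative test at each critical point:
  f''(-6) = -16 < 0 → local maximum
  f''(-5) = 7 > 0 → local minimum
  f''(-4) = -12 < 0 → local maximum
  f''(2) = 336 > 0 → local minimum

Critical points: x = -6 (local maximum); x = -5 (local minimum); x = -4 (local maximum); x = 2 (local minimum)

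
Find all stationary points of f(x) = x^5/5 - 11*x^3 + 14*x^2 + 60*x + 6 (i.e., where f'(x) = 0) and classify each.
f'(x) = x^4 - 33*x^2 + 28*x + 60

Solve f'(x) = 0:
  Factor: x^4 - 33*x^2 + 28*x + 60 = (x - 5)*(x - 2)*(x + 1)*(x + 6) = 0.
  ⇒ x = -6, -1, 2, 5

f''(x) = 4*x^3 - 66*x + 28
Second-derivative test at each critical point:
  f''(-6) = -440 < 0 → local maximum
  f''(-1) = 90 > 0 → local minimum
  f''(2) = -72 < 0 → local maximum
  f''(5) = 198 > 0 → local minimum

Critical points: x = -6 (local maximum); x = -1 (local minimum); x = 2 (local maximum); x = 5 (local minimum)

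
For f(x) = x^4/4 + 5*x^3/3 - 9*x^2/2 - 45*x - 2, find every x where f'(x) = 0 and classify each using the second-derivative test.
f'(x) = x^3 + 5*x^2 - 9*x - 45

Solve f'(x) = 0:
  Factor: x^3 + 5*x^2 - 9*x - 45 = (x - 3)*(x + 3)*(x + 5) = 0.
  ⇒ x = -5, -3, 3

f''(x) = 3*x^2 + 10*x - 9
Second-derivative test at each critical point:
  f''(-5) = 16 > 0 → local minimum
  f''(-3) = -12 < 0 → local maximum
  f''(3) = 48 > 0 → local minimum

Critical points: x = -5 (local minimum); x = -3 (local maximum); x = 3 (local minimum)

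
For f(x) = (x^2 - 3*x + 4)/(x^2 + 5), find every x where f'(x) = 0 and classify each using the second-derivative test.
f'(x) = (3*x^2 + 2*x - 15)/(x^4 + 10*x^2 + 25)

Solve f'(x) = 0:
  f'(x) = (3*x^2 + 2*x - 15)/(x^2 + 5)^2; the denominator is positive wherever f is defined, so f'(x) = 0 ⇔ 3*x^2 + 2*x - 15 = 0.
  3*x^2 + 2*x - 15 = 0 has no rational roots; quadratic formula: x = (-2 ± √184)/6.
  ⇒ x = -sqrt(46)/3 - 1/3 ≈ -2.5941, -1/3 + sqrt(46)/3 ≈ 1.9274

f''(x) = 2*(-3*x^3 - 3*x^2 + 45*x + 5)/(x^6 + 15*x^4 + 75*x^2 + 125)
Second-derivative test at each critical point:
  f''(-2.5941) = -0.0986 < 0 → local maximum
  f''(1.9274) = 0.1786 > 0 → local minimum

Critical points: x = -sqrt(46)/3 - 1/3 ≈ -2.5941 (local maximum); x = -1/3 + sqrt(46)/3 ≈ 1.9274 (local minimum)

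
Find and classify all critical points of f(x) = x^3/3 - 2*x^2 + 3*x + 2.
f'(x) = x^2 - 4*x + 3

Solve f'(x) = 0:
  Factor: x^2 - 4*x + 3 = (x - 3)*(x - 1) = 0.
  ⇒ x = 1, 3

f''(x) = 2*x - 4
Second-derivative test at each critical point:
  f''(1) = -2 < 0 → local maximum
  f''(3) = 2 > 0 → local minimum

Critical points: x = 1 (local maximum); x = 3 (local minimum)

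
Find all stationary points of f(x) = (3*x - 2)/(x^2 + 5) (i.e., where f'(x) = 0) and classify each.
f'(x) = (-3*x^2 + 4*x + 15)/(x^4 + 10*x^2 + 25)

Solve f'(x) = 0:
  f'(x) = -(x - 3)*(3*x + 5)/(x^2 + 5)^2; the denominator is positive wherever f is defined, so f'(x) = 0 ⇔ -3*x^2 + 4*x + 15 = 0.
  Factor: -3*x^2 + 4*x + 15 = -(x - 3)*(3*x + 5) = 0.
  ⇒ x = -5/3, 3

f''(x) = 2*(4*x^2*(3*x - 2) + (2 - 9*x)*(x^2 + 5))/(x^2 + 5)^3
Second-derivative test at each critical point:
  f''(-5/3) = 81/350 > 0 → local minimum
  f''(3) = -1/14 < 0 → local maximum

Critical points: x = -5/3 (local minimum); x = 3 (local maximum)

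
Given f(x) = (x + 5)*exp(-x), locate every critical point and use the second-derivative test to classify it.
f'(x) = (-x - 4)*exp(-x)

Solve f'(x) = 0:
  f'(x) = (-x - 4)·exp(-x) and exp(-x) > 0 for every x, so f'(x) = 0 ⇔ -x - 4 = 0.
  -x - 4 = 0.
  ⇒ x = -4

f''(x) = (x + 3)*exp(-x)
Second-derivative test at each critical point:
  f''(-4) = -54.5982 < 0 → local maximum

Critical points: x = -4 (local maximum)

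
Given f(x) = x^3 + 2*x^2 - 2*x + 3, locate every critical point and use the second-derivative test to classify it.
f'(x) = 3*x^2 + 4*x - 2

Solve f'(x) = 0:
  3*x^2 + 4*x - 2 = 0 has no rational roots; quadratic formula: x = (-4 ± √40)/6.
  ⇒ x = -sqrt(10)/3 - 2/3 ≈ -1.7208, -2/3 + sqrt(10)/3 ≈ 0.3874

f''(x) = 6*x + 4
Second-derivative test at each critical point:
  f''(-1.7208) = -6.3246 < 0 → local maximum
  f''(0.3874) = 6.3246 > 0 → local minimum

Critical points: x = -sqrt(10)/3 - 2/3 ≈ -1.7208 (local maximum); x = -2/3 + sqrt(10)/3 ≈ 0.3874 (local minimum)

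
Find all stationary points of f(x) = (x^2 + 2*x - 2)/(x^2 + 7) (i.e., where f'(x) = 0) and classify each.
f'(x) = 2*(-x^2 + 9*x + 7)/(x^4 + 14*x^2 + 49)

Solve f'(x) = 0:
  f'(x) = -2*(x^2 - 9*x - 7)/(x^2 + 7)^2; the denominator is positive wherever f is defined, so f'(x) = 0 ⇔ -2*x^2 + 18*x + 14 = 0.
  Factor: -2*x^2 + 18*x + 14 = -2*(x^2 - 9*x - 7); x^2 - 9*x - 7 = 0 has no rational roots; quadratic formula: x = (9 ± √109)/2.
  ⇒ x = 9/2 - sqrt(109)/2 ≈ -0.7202, 9/2 + sqrt(109)/2 ≈ 9.7202

f''(x) = 2*(2*x^3 - 27*x^2 - 42*x + 63)/(x^6 + 21*x^4 + 147*x^2 + 343)
Second-derivative test at each critical point:
  f''(-0.7202) = 0.3694 > 0 → local minimum
  f''(9.7202) = -0.0020 < 0 → local maximum

Critical points: x = 9/2 - sqrt(109)/2 ≈ -0.7202 (local minimum); x = 9/2 + sqrt(109)/2 ≈ 9.7202 (local maximum)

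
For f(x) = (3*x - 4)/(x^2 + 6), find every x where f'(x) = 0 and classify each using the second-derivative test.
f'(x) = (-3*x^2 + 8*x + 18)/(x^4 + 12*x^2 + 36)

Solve f'(x) = 0:
  f'(x) = -(3*x^2 - 8*x - 18)/(x^2 + 6)^2; the denominator is positive wherever f is defined, so f'(x) = 0 ⇔ -3*x^2 + 8*x + 18 = 0.
  3*x^2 - 8*x - 18 = 0 has no rational roots; quadratic formula: x = (8 ± √280)/6.
  ⇒ x = 4/3 - sqrt(70)/3 ≈ -1.4555, 4/3 + sqrt(70)/3 ≈ 4.1222

f''(x) = 2*(4*x^2*(3*x - 4) + (4 - 9*x)*(x^2 + 6))/(x^2 + 6)^3
Second-derivative test at each critical point:
  f''(-1.4555) = 0.2539 > 0 → local minimum
  f''(4.1222) = -0.0317 < 0 → local maximum

Critical points: x = 4/3 - sqrt(70)/3 ≈ -1.4555 (local minimum); x = 4/3 + sqrt(70)/3 ≈ 4.1222 (local maximum)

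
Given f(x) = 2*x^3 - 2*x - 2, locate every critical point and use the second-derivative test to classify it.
f'(x) = 6*x^2 - 2

Solve f'(x) = 0:
  Factor: 6*x^2 - 2 = 2*(3*x^2 - 1); 3*x^2 - 1 = 0 has no rational roots; quadratic formula: x = (0 ± √12)/6.
  ⇒ x = -sqrt(3)/3 ≈ -0.5774, sqrt(3)/3 ≈ 0.5774

f''(x) = 12*x
Second-derivative test at each critical point:
  f''(-0.5774) = -6.9282 < 0 → local maximum
  f''(0.5774) = 6.9282 > 0 → local minimum

Critical points: x = -sqrt(3)/3 ≈ -0.5774 (local maximum); x = sqrt(3)/3 ≈ 0.5774 (local minimum)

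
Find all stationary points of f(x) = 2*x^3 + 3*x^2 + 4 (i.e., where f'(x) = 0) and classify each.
f'(x) = 6*x*(x + 1)

Solve f'(x) = 0:
  Factor: 6*x^2 + 6*x = 6*x*(x + 1) = 0.
  ⇒ x = -1, 0

f''(x) = 12*x + 6
Second-derivative test at each critical point:
  f''(-1) = -6 < 0 → local maximum
  f''(0) = 6 > 0 → local minimum

Critical points: x = -1 (local maximum); x = 0 (local minimum)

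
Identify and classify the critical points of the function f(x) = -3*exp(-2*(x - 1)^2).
f'(x) = 12*(x - 1)*exp(-2*(x - 1)^2)

Solve f'(x) = 0:
  f'(x) = (12*x - 12)·exp(-2*(x - 1)^2) and exp(-2*(x - 1)^2) > 0 for every x, so f'(x) = 0 ⇔ 12*x - 12 = 0.
  Factor: 12*x - 12 = 12*(x - 1) = 0.
  ⇒ x = 1

f''(x) = 12*(1 - 4*(x - 1)^2)*exp(-2*(x - 1)^2)
Second-derivative test at each critical point:
  f''(1) = 12 > 0 → local minimum

Critical points: x = 1 (local minimum)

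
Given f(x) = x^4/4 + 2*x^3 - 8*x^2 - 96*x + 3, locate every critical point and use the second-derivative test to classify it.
f'(x) = x^3 + 6*x^2 - 16*x - 96

Solve f'(x) = 0:
  Factor: x^3 + 6*x^2 - 16*x - 96 = (x - 4)*(x + 4)*(x + 6) = 0.
  ⇒ x = -6, -4, 4

f''(x) = 3*x^2 + 12*x - 16
Second-derivative test at each critical point:
  f''(-6) = 20 > 0 → local minimum
  f''(-4) = -16 < 0 → local maximum
  f''(4) = 80 > 0 → local minimum

Critical points: x = -6 (local minimum); x = -4 (local maximum); x = 4 (local minimum)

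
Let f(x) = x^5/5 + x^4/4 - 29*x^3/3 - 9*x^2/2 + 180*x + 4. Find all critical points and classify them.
f'(x) = x^4 + x^3 - 29*x^2 - 9*x + 180

Solve f'(x) = 0:
  Factor: x^4 + x^3 - 29*x^2 - 9*x + 180 = (x - 4)*(x - 3)*(x + 3)*(x + 5) = 0.
  ⇒ x = -5, -3, 3, 4

f''(x) = 4*x^3 + 3*x^2 - 58*x - 9
Second-derivative test at each critical point:
  f''(-5) = -144 < 0 → local maximum
  f''(-3) = 84 > 0 → local minimum
  f''(3) = -48 < 0 → local maximum
  f''(4) = 63 > 0 → local minimum

Critical points: x = -5 (local maximum); x = -3 (local minimum); x = 3 (local maximum); x = 4 (local minimum)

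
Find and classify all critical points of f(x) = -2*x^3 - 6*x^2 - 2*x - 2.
f'(x) = -6*x^2 - 12*x - 2

Solve f'(x) = 0:
  Factor: -6*x^2 - 12*x - 2 = -2*(3*x^2 + 6*x + 1); 3*x^2 + 6*x + 1 = 0 has no rational roots; quadratic formula: x = (-6 ± √24)/6.
  ⇒ x = -1 - sqrt(6)/3 ≈ -1.8165, -1 + sqrt(6)/3 ≈ -0.1835

f''(x) = -12*x - 12
Second-derivative test at each critical point:
  f''(-1.8165) = 9.7980 > 0 → local minimum
  f''(-0.1835) = -9.7980 < 0 → local maximum

Critical points: x = -1 - sqrt(6)/3 ≈ -1.8165 (local minimum); x = -1 + sqrt(6)/3 ≈ -0.1835 (local maximum)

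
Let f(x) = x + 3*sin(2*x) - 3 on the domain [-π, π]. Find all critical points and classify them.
f'(x) = 6*cos(2*x) + 1

Solve f'(x) = 0 on [-π, π]:
  f'(x) = 0 ⇔ cos(2*x) = -1/6, i.e. 2*x = ±arccos(-1/6) + 2nπ; keep the solutions lying in [-π, π].
  ⇒ x = -pi + acos(-1/6)/2 ≈ -2.2725, -acos(-1/6)/2 ≈ -0.8691, acos(-1/6)/2 ≈ 0.8691, pi - acos(-1/6)/2 ≈ 2.2725

f''(x) = -12*sin(2*x)
Second-derivative test at each critical point:
  f''(-2.2725) = -11.8322 < 0 → local maximum
  f''(-0.8691) = 11.8322 > 0 → local minimum
  f''(0.8691) = -11.8322 < 0 → local maximum
  f''(2.2725) = 11.8322 > 0 → local minimum

Critical points: x = -pi + acos(-1/6)/2 ≈ -2.2725 (local maximum); x = -acos(-1/6)/2 ≈ -0.8691 (local minimum); x = acos(-1/6)/2 ≈ 0.8691 (local maximum); x = pi - acos(-1/6)/2 ≈ 2.2725 (local minimum)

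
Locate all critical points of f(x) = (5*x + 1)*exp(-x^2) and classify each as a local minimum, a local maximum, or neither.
f'(x) = (-2*x*(5*x + 1) + 5)*exp(-x^2)

Solve f'(x) = 0:
  f'(x) = (-10*x^2 - 2*x + 5)·exp(-x^2) and exp(-x^2) > 0 for every x, so f'(x) = 0 ⇔ -10*x^2 - 2*x + 5 = 0.
  10*x^2 + 2*x - 5 = 0 has no rational roots; quadratic formula: x = (-2 ± √204)/20.
  ⇒ x = -sqrt(51)/10 - 1/10 ≈ -0.8141, -1/10 + sqrt(51)/10 ≈ 0.6141

f''(x) = 2*(2*x^2*(5*x + 1) - 15*x - 1)*exp(-x^2)
Second-derivative test at each critical point:
  f''(-0.8141) = 7.3613 > 0 → local minimum
  f''(0.6141) = -9.7952 < 0 → local maximum

Critical points: x = -sqrt(51)/10 - 1/10 ≈ -0.8141 (local minimum); x = -1/10 + sqrt(51)/10 ≈ 0.6141 (local maximum)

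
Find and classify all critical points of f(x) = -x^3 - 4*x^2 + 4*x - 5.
f'(x) = -3*x^2 - 8*x + 4

Solve f'(x) = 0:
  3*x^2 + 8*x - 4 = 0 has no rational roots; quadratic formula: x = (-8 ± √112)/6.
  ⇒ x = -2*sqrt(7)/3 - 4/3 ≈ -3.0972, -4/3 + 2*sqrt(7)/3 ≈ 0.4305

f''(x) = -6*x - 8
Second-derivative test at each critical point:
  f''(-3.0972) = 10.5830 > 0 → local minimum
  f''(0.4305) = -10.5830 < 0 → local maximum

Critical points: x = -2*sqrt(7)/3 - 4/3 ≈ -3.0972 (local minimum); x = -4/3 + 2*sqrt(7)/3 ≈ 0.4305 (local maximum)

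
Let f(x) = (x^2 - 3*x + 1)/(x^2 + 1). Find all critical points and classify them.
f'(x) = 3*(x^2 - 1)/(x^4 + 2*x^2 + 1)

Solve f'(x) = 0:
  f'(x) = 3*(x - 1)*(x + 1)/(x^2 + 1)^2; the denominator is positive wherever f is defined, so f'(x) = 0 ⇔ 3*x^2 - 3 = 0.
  Factor: 3*x^2 - 3 = 3*(x - 1)*(x + 1) = 0.
  ⇒ x = -1, 1

f''(x) = 6*x*(3 - x^2)/(x^6 + 3*x^4 + 3*x^2 + 1)
Second-derivative test at each critical point:
  f''(-1) = -3/2 < 0 → local maximum
  f''(1) = 3/2 > 0 → local minimum

Critical points: x = -1 (local maximum); x = 1 (local minimum)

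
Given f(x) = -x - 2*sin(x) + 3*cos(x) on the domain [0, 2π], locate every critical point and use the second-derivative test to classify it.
f'(x) = -3*sin(x) - 2*cos(x) - 1

Solve f'(x) = 0 on [0, 2π]:
  f'(x) = 0 ⇔ -3*sin(x) - 2*cos(x) = 1. Write the left side as R·cos(x + φ) with R = √((-2)² + 3²) = sqrt(13), cos φ = -2*sqrt(13)/13, sin φ = 3*sqrt(13)/13; then cos(x + φ) = sqrt(13)/13. Solve for x and keep the solutions lying in [0, 2π].
  ⇒ x = atan((-3 + 4*sqrt(3))/(-6*sqrt(3) - 2)) + pi ≈ 2.8346, atan((-4*sqrt(3) - 3)/(-2 + 6*sqrt(3))) + 2*pi ≈ 5.4141

f''(x) = 2*sin(x) - 3*cos(x)
Second-derivative test at each critical point:
  f''(2.8346) = 3.4641 > 0 → local minimum
  f''(5.4141) = -3.4641 < 0 → local maximum

Critical points: x = atan((-3 + 4*sqrt(3))/(-6*sqrt(3) - 2)) + pi ≈ 2.8346 (local minimum); x = atan((-4*sqrt(3) - 3)/(-2 + 6*sqrt(3))) + 2*pi ≈ 5.4141 (local maximum)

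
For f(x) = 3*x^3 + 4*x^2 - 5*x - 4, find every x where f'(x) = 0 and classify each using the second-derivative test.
f'(x) = 9*x^2 + 8*x - 5

Solve f'(x) = 0:
  9*x^2 + 8*x - 5 = 0 has no rational roots; quadratic formula: x = (-8 ± √244)/18.
  ⇒ x = -sqrt(61)/9 - 4/9 ≈ -1.3122, -4/9 + sqrt(61)/9 ≈ 0.4234

f''(x) = 18*x + 8
Second-derivative test at each critical point:
  f''(-1.3122) = -15.6205 < 0 → local maximum
  f''(0.4234) = 15.6205 > 0 → local minimum

Critical points: x = -sqrt(61)/9 - 4/9 ≈ -1.3122 (local maximum); x = -4/9 + sqrt(61)/9 ≈ 0.4234 (local minimum)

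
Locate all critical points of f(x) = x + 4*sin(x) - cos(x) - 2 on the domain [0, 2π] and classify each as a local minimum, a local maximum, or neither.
f'(x) = sin(x) + 4*cos(x) + 1

Solve f'(x) = 0 on [0, 2π]:
  f'(x) = 0 ⇔ sin(x) + 4*cos(x) = -1. Write the left side as R·cos(x + φ) with R = √(4² + (-1)²) = sqrt(17), cos φ = 4*sqrt(17)/17, sin φ = -sqrt(17)/17; then cos(x + φ) = -sqrt(17)/17. Solve for x and keep the solutions lying in [0, 2π].
  ⇒ x = pi - atan(15/8) ≈ 2.0608, 3*pi/2 ≈ 4.7124

f''(x) = -4*sin(x) + cos(x)
Second-derivative test at each critical point:
  f''(2.0608) = -4 < 0 → local maximum
  f''(4.7124) = 4 > 0 → local minimum

Critical points: x = pi - atan(15/8) ≈ 2.0608 (local maximum); x = 3*pi/2 ≈ 4.7124 (local minimum)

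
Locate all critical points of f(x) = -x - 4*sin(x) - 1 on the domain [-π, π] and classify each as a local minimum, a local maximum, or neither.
f'(x) = -4*cos(x) - 1

Solve f'(x) = 0 on [-π, π]:
  f'(x) = 0 ⇔ cos(x) = -1/4, i.e. x = ±arccos(-1/4) + 2nπ; keep the solutions lying in [-π, π].
  ⇒ x = -acos(-1/4) ≈ -1.8235, acos(-1/4) ≈ 1.8235

f''(x) = 4*sin(x)
Second-derivative test at each critical point:
  f''(-1.8235) = -3.8730 < 0 → local maximum
  f''(1.8235) = 3.8730 > 0 → local minimum

Critical points: x = -acos(-1/4) ≈ -1.8235 (local maximum); x = acos(-1/4) ≈ 1.8235 (local minimum)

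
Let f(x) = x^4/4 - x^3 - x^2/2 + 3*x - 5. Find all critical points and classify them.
f'(x) = x^3 - 3*x^2 - x + 3

Solve f'(x) = 0:
  Factor: x^3 - 3*x^2 - x + 3 = (x - 3)*(x - 1)*(x + 1) = 0.
  ⇒ x = -1, 1, 3

f''(x) = 3*x^2 - 6*x - 1
Second-derivative test at each critical point:
  f''(-1) = 8 > 0 → local minimum
  f''(1) = -4 < 0 → local maximum
  f''(3) = 8 > 0 → local minimum

Critical points: x = -1 (local minimum); x = 1 (local maximum); x = 3 (local minimum)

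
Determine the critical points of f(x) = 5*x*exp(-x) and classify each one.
f'(x) = 5*(1 - x)*exp(-x)

Solve f'(x) = 0:
  f'(x) = (5 - 5*x)·exp(-x) and exp(-x) > 0 for every x, so f'(x) = 0 ⇔ 5 - 5*x = 0.
  Factor: 5 - 5*x = -5*(x - 1) = 0.
  ⇒ x = 1

f''(x) = 5*(x - 2)*exp(-x)
Second-derivative test at each critical point:
  f''(1) = -1.8394 < 0 → local maximum

Critical points: x = 1 (local maximum)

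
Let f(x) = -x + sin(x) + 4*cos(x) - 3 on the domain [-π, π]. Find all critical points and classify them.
f'(x) = -4*sin(x) + cos(x) - 1

Solve f'(x) = 0 on [-π, π]:
  f'(x) = 0 ⇔ -4*sin(x) + cos(x) = 1. Write the left side as R·cos(x + φ) with R = √(1² + 4²) = sqrt(17), cos φ = sqrt(17)/17, sin φ = 4*sqrt(17)/17; then cos(x + φ) = sqrt(17)/17. Solve for x and keep the solutions lying in [-π, π].
  ⇒ x = -pi + atan(8/15) ≈ -2.6516, 0

f''(x) = -sin(x) - 4*cos(x)
Second-derivative test at each critical point:
  f''(-2.6516) = 4 > 0 → local minimum
  f''(0) = -4 < 0 → local maximum

Critical points: x = -pi + atan(8/15) ≈ -2.6516 (local minimum); x = 0 (local maximum)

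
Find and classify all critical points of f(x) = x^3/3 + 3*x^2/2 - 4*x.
f'(x) = x^2 + 3*x - 4

Solve f'(x) = 0:
  Factor: x^2 + 3*x - 4 = (x - 1)*(x + 4) = 0.
  ⇒ x = -4, 1

f''(x) = 2*x + 3
Second-derivative test at each critical point:
  f''(-4) = -5 < 0 → local maximum
  f''(1) = 5 > 0 → local minimum

Critical points: x = -4 (local maximum); x = 1 (local minimum)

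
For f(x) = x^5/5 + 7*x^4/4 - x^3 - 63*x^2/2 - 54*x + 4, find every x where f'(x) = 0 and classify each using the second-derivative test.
f'(x) = x^4 + 7*x^3 - 3*x^2 - 63*x - 54

Solve f'(x) = 0:
  Factor: x^4 + 7*x^3 - 3*x^2 - 63*x - 54 = (x - 3)*(x + 1)*(x + 3)*(x + 6) = 0.
  ⇒ x = -6, -3, -1, 3

f''(x) = 4*x^3 + 21*x^2 - 6*x - 63
Second-derivative test at each critical point:
  f''(-6) = -135 < 0 → local maximum
  f''(-3) = 36 > 0 → local minimum
  f''(-1) = -40 < 0 → local maximum
  f''(3) = 216 > 0 → local minimum

Critical points: x = -6 (local maximum); x = -3 (local minimum); x = -1 (local maximum); x = 3 (local minimum)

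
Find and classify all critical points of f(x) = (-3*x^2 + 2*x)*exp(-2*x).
f'(x) = 2*(3*x^2 - 5*x + 1)*exp(-2*x)

Solve f'(x) = 0:
  f'(x) = (6*x^2 - 10*x + 2)·exp(-2*x) and exp(-2*x) > 0 for every x, so f'(x) = 0 ⇔ 6*x^2 - 10*x + 2 = 0.
  Factor: 6*x^2 - 10*x + 2 = 2*(3*x^2 - 5*x + 1); 3*x^2 - 5*x + 1 = 0 has no rational roots; quadratic formula: x = (5 ± √13)/6.
  ⇒ x = 5/6 - sqrt(13)/6 ≈ 0.2324, sqrt(13)/6 + 5/6 ≈ 1.4343

f''(x) = 2*(-6*x^2 + 16*x - 7)*exp(-2*x)
Second-derivative test at each critical point:
  f''(0.2324) = -4.5304 < 0 → local maximum
  f''(1.4343) = 0.4095 > 0 → local minimum

Critical points: x = 5/6 - sqrt(13)/6 ≈ 0.2324 (local maximum); x = sqrt(13)/6 + 5/6 ≈ 1.4343 (local minimum)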